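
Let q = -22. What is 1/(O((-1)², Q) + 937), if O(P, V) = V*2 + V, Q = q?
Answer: 1/871 ≈ 0.0011481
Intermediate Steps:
Q = -22
O(P, V) = 3*V (O(P, V) = 2*V + V = 3*V)
1/(O((-1)², Q) + 937) = 1/(3*(-22) + 937) = 1/(-66 + 937) = 1/871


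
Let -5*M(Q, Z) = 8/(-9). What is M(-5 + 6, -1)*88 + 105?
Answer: 5429/45 ≈ 120.64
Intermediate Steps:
M(Q, Z) = 8/45 (M(Q, Z) = -8/(5*(-9)) = -8*(-1)/(5*9) = -1/5*(-8/9) = 8/45)
M(-5 + 6, -1)*88 + 105 = (8/45)*88 + 105 = 704/45 + 105 = 5429/45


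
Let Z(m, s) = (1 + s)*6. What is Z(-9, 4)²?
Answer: 900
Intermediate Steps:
Z(m, s) = 6 + 6*s
Z(-9, 4)² = (6 + 6*4)² = (6 + 24)² = 30² = 900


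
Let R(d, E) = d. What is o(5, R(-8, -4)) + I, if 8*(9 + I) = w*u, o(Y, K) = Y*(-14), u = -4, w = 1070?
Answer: -614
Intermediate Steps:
o(Y, K) = -14*Y
I = -544 (I = -9 + (1070*(-4))/8 = -9 + (⅛)*(-4280) = -9 - 535 = -544)
o(5, R(-8, -4)) + I = -14*5 - 544 = -70 - 544 = -614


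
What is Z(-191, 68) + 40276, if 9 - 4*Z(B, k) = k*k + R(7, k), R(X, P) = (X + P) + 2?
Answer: 39103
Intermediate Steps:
R(X, P) = 2 + P + X (R(X, P) = (P + X) + 2 = 2 + P + X)
Z(B, k) = -k/4 - k**2/4 (Z(B, k) = 9/4 - (k*k + (2 + k + 7))/4 = 9/4 - (k**2 + (9 + k))/4 = 9/4 - (9 + k + k**2)/4 = 9/4 + (-9/4 - k/4 - k**2/4) = -k/4 - k**2/4)
Z(-191, 68) + 40276 = (1/4)*68*(-1 - 1*68) + 40276 = (1/4)*68*(-1 - 68) + 40276 = (1/4)*68*(-69) + 40276 = -1173 + 40276 = 39103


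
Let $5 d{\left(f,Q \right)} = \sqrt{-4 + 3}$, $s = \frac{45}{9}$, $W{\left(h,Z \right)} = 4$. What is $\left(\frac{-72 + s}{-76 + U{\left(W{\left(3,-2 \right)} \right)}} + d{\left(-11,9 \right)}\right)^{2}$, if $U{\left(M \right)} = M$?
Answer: $\frac{107041}{129600} + \frac{67 i}{180} \approx 0.82593 + 0.37222 i$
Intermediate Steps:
$s = 5$ ($s = 45 \cdot \frac{1}{9} = 5$)
$d{\left(f,Q \right)} = \frac{i}{5}$ ($d{\left(f,Q \right)} = \frac{\sqrt{-4 + 3}}{5} = \frac{\sqrt{-1}}{5} = \frac{i}{5}$)
$\left(\frac{-72 + s}{-76 + U{\left(W{\left(3,-2 \right)} \right)}} + d{\left(-11,9 \right)}\right)^{2} = \left(\frac{-72 + 5}{-76 + 4} + \frac{i}{5}\right)^{2} = \left(- \frac{67}{-72} + \frac{i}{5}\right)^{2} = \left(\left(-67\right) \left(- \frac{1}{72}\right) + \frac{i}{5}\right)^{2} = \left(\frac{67}{72} + \frac{i}{5}\right)^{2}$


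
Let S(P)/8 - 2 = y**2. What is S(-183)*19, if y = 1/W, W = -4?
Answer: 627/2 ≈ 313.50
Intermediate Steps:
y = -1/4 (y = 1/(-4) = -1/4 ≈ -0.25000)
S(P) = 33/2 (S(P) = 16 + 8*(-1/4)**2 = 16 + 8*(1/16) = 16 + 1/2 = 33/2)
S(-183)*19 = (33/2)*19 = 627/2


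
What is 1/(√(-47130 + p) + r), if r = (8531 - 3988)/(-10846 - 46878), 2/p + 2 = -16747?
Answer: -399296360988/239114840630667943 - 19992361056*I*√367259218073/2630263246937347373 ≈ -1.6699e-6 - 0.0046063*I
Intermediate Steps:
p = -2/16749 (p = 2/(-2 - 16747) = 2/(-16749) = 2*(-1/16749) = -2/16749 ≈ -0.00011941)
r = -4543/57724 (r = 4543/(-57724) = 4543*(-1/57724) = -4543/57724 ≈ -0.078702)
1/(√(-47130 + p) + r) = 1/(√(-47130 - 2/16749) - 4543/57724) = 1/(√(-789380372/16749) - 4543/57724) = 1/(2*I*√367259218073/5583 - 4543/57724) = 1/(-4543/57724 + 2*I*√367259218073/5583)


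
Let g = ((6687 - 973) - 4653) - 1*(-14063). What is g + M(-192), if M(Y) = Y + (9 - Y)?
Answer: 15133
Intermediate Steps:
M(Y) = 9
g = 15124 (g = (5714 - 4653) + 14063 = 1061 + 14063 = 15124)
g + M(-192) = 15124 + 9 = 15133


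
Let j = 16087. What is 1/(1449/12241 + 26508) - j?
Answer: -5220004291058/324485877 ≈ -16087.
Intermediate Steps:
1/(1449/12241 + 26508) - j = 1/(1449/12241 + 26508) - 1*16087 = 1/(1449*(1/12241) + 26508) - 16087 = 1/(1449/12241 + 26508) - 16087 = 1/(324485877/12241) - 16087 = 12241/324485877 - 16087 = -5220004291058/324485877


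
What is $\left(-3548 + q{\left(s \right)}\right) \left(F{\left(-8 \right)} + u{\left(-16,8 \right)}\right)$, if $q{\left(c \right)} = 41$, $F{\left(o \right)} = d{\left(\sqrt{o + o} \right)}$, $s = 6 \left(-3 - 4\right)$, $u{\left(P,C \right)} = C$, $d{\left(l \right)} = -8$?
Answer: $0$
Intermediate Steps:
$s = -42$ ($s = 6 \left(-7\right) = -42$)
$F{\left(o \right)} = -8$
$\left(-3548 + q{\left(s \right)}\right) \left(F{\left(-8 \right)} + u{\left(-16,8 \right)}\right) = \left(-3548 + 41\right) \left(-8 + 8\right) = \left(-3507\right) 0 = 0$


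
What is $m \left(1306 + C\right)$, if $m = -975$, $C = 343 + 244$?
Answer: $-1845675$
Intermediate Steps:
$C = 587$
$m \left(1306 + C\right) = - 975 \left(1306 + 587\right) = \left(-975\right) 1893 = -1845675$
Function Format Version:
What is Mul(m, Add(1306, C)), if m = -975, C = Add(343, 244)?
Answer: -1845675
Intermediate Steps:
C = 587
Mul(m, Add(1306, C)) = Mul(-975, Add(1306, 587)) = Mul(-975, 1893) = -1845675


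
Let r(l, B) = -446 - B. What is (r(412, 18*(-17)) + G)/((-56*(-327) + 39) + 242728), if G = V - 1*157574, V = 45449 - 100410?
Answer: -212675/261079 ≈ -0.81460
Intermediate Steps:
V = -54961
G = -212535 (G = -54961 - 1*157574 = -54961 - 157574 = -212535)
(r(412, 18*(-17)) + G)/((-56*(-327) + 39) + 242728) = ((-446 - 18*(-17)) - 212535)/((-56*(-327) + 39) + 242728) = ((-446 - 1*(-306)) - 212535)/((18312 + 39) + 242728) = ((-446 + 306) - 212535)/(18351 + 242728) = (-140 - 212535)/261079 = -212675*1/261079 = -212675/261079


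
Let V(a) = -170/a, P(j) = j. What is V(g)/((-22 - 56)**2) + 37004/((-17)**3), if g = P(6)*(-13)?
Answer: -8779743499/1165736988 ≈ -7.5315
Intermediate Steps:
g = -78 (g = 6*(-13) = -78)
V(g)/((-22 - 56)**2) + 37004/((-17)**3) = (-170/(-78))/((-22 - 56)**2) + 37004/((-17)**3) = (-170*(-1/78))/((-78)**2) + 37004/(-4913) = (85/39)/6084 + 37004*(-1/4913) = (85/39)*(1/6084) - 37004/4913 = 85/237276 - 37004/4913 = -8779743499/1165736988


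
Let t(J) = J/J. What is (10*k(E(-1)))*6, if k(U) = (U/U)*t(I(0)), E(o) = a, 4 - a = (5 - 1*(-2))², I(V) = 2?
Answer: 60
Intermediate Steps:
t(J) = 1
a = -45 (a = 4 - (5 - 1*(-2))² = 4 - (5 + 2)² = 4 - 1*7² = 4 - 1*49 = 4 - 49 = -45)
E(o) = -45
k(U) = 1 (k(U) = (U/U)*1 = 1*1 = 1)
(10*k(E(-1)))*6 = (10*1)*6 = 10*6 = 60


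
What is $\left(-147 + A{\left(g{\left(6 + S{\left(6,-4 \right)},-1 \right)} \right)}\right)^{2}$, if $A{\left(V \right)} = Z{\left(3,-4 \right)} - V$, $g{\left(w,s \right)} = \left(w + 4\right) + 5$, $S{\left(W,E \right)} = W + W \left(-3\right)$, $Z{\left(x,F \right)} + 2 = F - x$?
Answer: $25281$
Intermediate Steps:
$Z{\left(x,F \right)} = -2 + F - x$ ($Z{\left(x,F \right)} = -2 + \left(F - x\right) = -2 + F - x$)
$S{\left(W,E \right)} = - 2 W$ ($S{\left(W,E \right)} = W - 3 W = - 2 W$)
$g{\left(w,s \right)} = 9 + w$ ($g{\left(w,s \right)} = \left(4 + w\right) + 5 = 9 + w$)
$A{\left(V \right)} = -9 - V$ ($A{\left(V \right)} = \left(-2 - 4 - 3\right) - V = -9 - V$)
$\left(-147 + A{\left(g{\left(6 + S{\left(6,-4 \right)},-1 \right)} \right)}\right)^{2} = \left(-147 - \left(24 - 12\right)\right)^{2} = \left(-147 - 12\right)^{2} = \left(-159\right)^{2} = 25281$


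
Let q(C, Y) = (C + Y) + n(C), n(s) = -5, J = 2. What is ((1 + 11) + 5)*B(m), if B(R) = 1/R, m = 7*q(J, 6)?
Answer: 17/21 ≈ 0.80952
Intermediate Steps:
q(C, Y) = -5 + C + Y (q(C, Y) = (C + Y) - 5 = -5 + C + Y)
m = 21 (m = 7*(-5 + 2 + 6) = 7*3 = 21)
((1 + 11) + 5)*B(m) = ((1 + 11) + 5)/21 = (12 + 5)*(1/21) = 17*(1/21) = 17/21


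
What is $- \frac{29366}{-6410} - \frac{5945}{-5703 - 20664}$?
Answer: $\frac{406200386}{84506235} \approx 4.8067$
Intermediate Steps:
$- \frac{29366}{-6410} - \frac{5945}{-5703 - 20664} = \left(-29366\right) \left(- \frac{1}{6410}\right) - \frac{5945}{-5703 - 20664} = \frac{14683}{3205} - \frac{5945}{-26367} = \frac{14683}{3205} - - \frac{5945}{26367} = \frac{14683}{3205} + \frac{5945}{26367} = \frac{406200386}{84506235}$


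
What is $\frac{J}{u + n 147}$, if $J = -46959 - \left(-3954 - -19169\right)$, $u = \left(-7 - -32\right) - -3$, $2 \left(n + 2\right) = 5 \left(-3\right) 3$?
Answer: $\frac{17764}{1021} \approx 17.399$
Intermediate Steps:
$n = - \frac{49}{2}$ ($n = -2 + \frac{5 \left(-3\right) 3}{2} = -2 + \frac{\left(-15\right) 3}{2} = -2 + \frac{1}{2} \left(-45\right) = -2 - \frac{45}{2} = - \frac{49}{2} \approx -24.5$)
$u = 28$ ($u = \left(-7 + 32\right) + 3 = 25 + 3 = 28$)
$J = -62174$ ($J = -46959 - \left(-3954 + 19169\right) = -46959 - 15215 = -62174$)
$\frac{J}{u + n 147} = - \frac{62174}{28 - \frac{7203}{2}} = - \frac{62174}{- \frac{7147}{2}} = \left(-62174\right) \left(- \frac{2}{7147}\right) = \frac{17764}{1021}$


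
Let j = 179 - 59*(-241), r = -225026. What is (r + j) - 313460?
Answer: -524088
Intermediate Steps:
j = 14398 (j = 179 + 14219 = 14398)
(r + j) - 313460 = (-225026 + 14398) - 313460 = -210628 - 313460 = -524088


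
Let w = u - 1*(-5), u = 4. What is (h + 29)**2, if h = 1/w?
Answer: 68644/81 ≈ 847.46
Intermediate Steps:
w = 9 (w = 4 - 1*(-5) = 4 + 5 = 9)
h = 1/9 ≈ 0.11111
(h + 29)**2 = (1/9 + 29)**2 = (262/9)**2 = 68644/81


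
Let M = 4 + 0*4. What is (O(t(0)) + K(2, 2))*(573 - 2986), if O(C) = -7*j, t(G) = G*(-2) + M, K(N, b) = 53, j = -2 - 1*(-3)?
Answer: -110998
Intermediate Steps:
M = 4 (M = 4 + 0 = 4)
j = 1 (j = -2 + 3 = 1)
t(G) = 4 - 2*G (t(G) = G*(-2) + 4 = -2*G + 4 = 4 - 2*G)
O(C) = -7 (O(C) = -7*1 = -7)
(O(t(0)) + K(2, 2))*(573 - 2986) = (-7 + 53)*(573 - 2986) = 46*(-2413) = -110998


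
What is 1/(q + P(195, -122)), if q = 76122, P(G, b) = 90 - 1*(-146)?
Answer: 1/76358 ≈ 1.3096e-5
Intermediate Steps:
P(G, b) = 236 (P(G, b) = 90 + 146 = 236)
1/(q + P(195, -122)) = 1/(76122 + 236) = 1/76358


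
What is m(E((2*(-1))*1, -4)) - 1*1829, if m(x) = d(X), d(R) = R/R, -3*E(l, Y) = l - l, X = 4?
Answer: -1828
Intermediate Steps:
E(l, Y) = 0 (E(l, Y) = -(l - l)/3 = -⅓*0 = 0)
d(R) = 1
m(x) = 1
m(E((2*(-1))*1, -4)) - 1*1829 = 1 - 1*1829 = 1 - 1829 = -1828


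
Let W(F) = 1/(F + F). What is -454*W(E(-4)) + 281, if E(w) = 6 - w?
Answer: 2583/10 ≈ 258.30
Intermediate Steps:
W(F) = 1/(2*F)
-454*W(E(-4)) + 281 = -227/(6 - 1*(-4)) + 281 = -227/(6 + 4) + 281 = -227/10 + 281 = 2583/10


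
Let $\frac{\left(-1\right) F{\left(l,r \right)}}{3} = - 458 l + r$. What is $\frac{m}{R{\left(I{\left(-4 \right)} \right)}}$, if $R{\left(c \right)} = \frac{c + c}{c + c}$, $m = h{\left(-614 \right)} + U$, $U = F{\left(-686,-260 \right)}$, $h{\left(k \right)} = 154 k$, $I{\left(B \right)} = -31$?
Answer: $-1036340$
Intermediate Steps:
$F{\left(l,r \right)} = - 3 r + 1374 l$ ($F{\left(l,r \right)} = - 3 \left(- 458 l + r\right) = - 3 \left(r - 458 l\right) = - 3 r + 1374 l$)
$U = -941784$ ($U = \left(-3\right) \left(-260\right) + 1374 \left(-686\right) = 780 - 942564 = -941784$)
$m = -1036340$ ($m = 154 \left(-614\right) - 941784 = -94556 - 941784 = -1036340$)
$R{\left(c \right)} = 1$ ($R{\left(c \right)} = \frac{2 c}{2 c} = 2 c \frac{1}{2 c} = 1$)
$\frac{m}{R{\left(I{\left(-4 \right)} \right)}} = - \frac{1036340}{1} = \left(-1036340\right) 1 = -1036340$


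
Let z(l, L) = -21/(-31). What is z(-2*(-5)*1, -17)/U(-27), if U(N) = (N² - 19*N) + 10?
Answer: 21/38812 ≈ 0.00054107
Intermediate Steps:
z(l, L) = 21/31 (z(l, L) = -21*(-1/31) = 21/31)
U(N) = 10 + N² - 19*N
z(-2*(-5)*1, -17)/U(-27) = 21/(31*(10 + (-27)² - 19*(-27))) = 21/(31*(10 + 729 + 513)) = (21/31)/1252 = (21/31)*(1/1252) = 21/38812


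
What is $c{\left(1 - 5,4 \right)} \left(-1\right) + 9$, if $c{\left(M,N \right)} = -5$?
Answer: $14$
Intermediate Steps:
$c{\left(1 - 5,4 \right)} \left(-1\right) + 9 = \left(-5\right) \left(-1\right) + 9 = 5 + 9 = 14$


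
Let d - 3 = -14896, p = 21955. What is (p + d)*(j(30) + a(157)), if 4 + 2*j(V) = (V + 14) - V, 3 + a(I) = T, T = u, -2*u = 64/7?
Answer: -127116/7 ≈ -18159.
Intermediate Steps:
d = -14893 (d = 3 - 14896 = -14893)
u = -32/7 ≈ -4.5714
T = -32/7 ≈ -4.5714
a(I) = -53/7 (a(I) = -3 - 32/7 = -53/7)
j(V) = 5 (j(V) = -2 + ((V + 14) - V)/2 = -2 + ((14 + V) - V)/2 = -2 + (1/2)*14 = -2 + 7 = 5)
(p + d)*(j(30) + a(157)) = (21955 - 14893)*(5 - 53/7) = 7062*(-18/7) = -127116/7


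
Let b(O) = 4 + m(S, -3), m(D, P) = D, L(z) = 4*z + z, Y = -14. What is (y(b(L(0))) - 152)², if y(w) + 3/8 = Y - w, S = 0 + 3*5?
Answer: 2199289/64 ≈ 34364.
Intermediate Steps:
L(z) = 5*z
S = 15 (S = 0 + 15 = 15)
b(O) = 19 (b(O) = 4 + 15 = 19)
y(w) = -115/8 - w (y(w) = -3/8 + (-14 - w) = -115/8 - w)
(y(b(L(0))) - 152)² = ((-115/8 - 1*19) - 152)² = ((-115/8 - 19) - 152)² = (-267/8 - 152)² = (-1483/8)² = 2199289/64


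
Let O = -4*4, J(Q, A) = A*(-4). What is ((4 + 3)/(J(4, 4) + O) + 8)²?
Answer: 62001/1024 ≈ 60.548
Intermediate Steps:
J(Q, A) = -4*A
O = -16
((4 + 3)/(J(4, 4) + O) + 8)² = ((4 + 3)/(-4*4 - 16) + 8)² = (7/(-16 - 16) + 8)² = (7/(-32) + 8)² = (7*(-1/32) + 8)² = (-7/32 + 8)² = (249/32)² = 62001/1024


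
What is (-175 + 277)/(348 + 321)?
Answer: 34/223 ≈ 0.15247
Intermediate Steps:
(-175 + 277)/(348 + 321) = 102/669 = 102*(1/669) = 34/223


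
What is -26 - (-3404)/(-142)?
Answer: -3548/71 ≈ -49.972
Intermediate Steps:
-26 - (-3404)/(-142) = -26 - (-3404)*(-1)/142 = -26 - 148*23/142 = -26 - 1702/71 = -3548/71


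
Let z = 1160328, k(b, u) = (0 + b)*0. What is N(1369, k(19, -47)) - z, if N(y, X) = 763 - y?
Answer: -1160934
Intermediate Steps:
k(b, u) = 0 (k(b, u) = b*0 = 0)
N(1369, k(19, -47)) - z = (763 - 1*1369) - 1*1160328 = (763 - 1369) - 1160328 = -606 - 1160328 = -1160934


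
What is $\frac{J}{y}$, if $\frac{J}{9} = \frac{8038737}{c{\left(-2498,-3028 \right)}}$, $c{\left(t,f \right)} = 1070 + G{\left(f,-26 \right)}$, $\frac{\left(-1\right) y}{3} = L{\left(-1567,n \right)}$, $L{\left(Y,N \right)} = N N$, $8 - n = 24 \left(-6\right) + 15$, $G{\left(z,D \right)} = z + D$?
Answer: $\frac{24116211}{37237696} \approx 0.64763$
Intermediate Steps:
$G{\left(z,D \right)} = D + z$
$n = 137$ ($n = 8 - \left(24 \left(-6\right) + 15\right) = 8 - \left(-144 + 15\right) = 8 - -129 = 8 + 129 = 137$)
$L{\left(Y,N \right)} = N^{2}$
$y = -56307$ ($y = - 3 \cdot 137^{2} = \left(-3\right) 18769 = -56307$)
$c{\left(t,f \right)} = 1044 + f$ ($c{\left(t,f \right)} = 1070 + \left(-26 + f\right) = 1044 + f$)
$J = - \frac{72348633}{1984}$ ($J = 9 \frac{8038737}{1044 - 3028} = 9 \frac{8038737}{-1984} = 9 \cdot 8038737 \left(- \frac{1}{1984}\right) = 9 \left(- \frac{8038737}{1984}\right) = - \frac{72348633}{1984} \approx -36466.0$)
$\frac{J}{y} = - \frac{72348633}{1984 \left(-56307\right)} = \left(- \frac{72348633}{1984}\right) \left(- \frac{1}{56307}\right) = \frac{24116211}{37237696}$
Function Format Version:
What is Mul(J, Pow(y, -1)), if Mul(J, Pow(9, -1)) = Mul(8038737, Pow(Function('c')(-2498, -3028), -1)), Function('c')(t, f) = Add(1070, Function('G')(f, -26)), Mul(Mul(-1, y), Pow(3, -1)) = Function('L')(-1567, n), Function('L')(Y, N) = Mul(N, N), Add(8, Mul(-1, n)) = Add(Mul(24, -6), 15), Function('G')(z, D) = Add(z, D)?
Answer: Rational(24116211, 37237696) ≈ 0.64763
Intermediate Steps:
Function('G')(z, D) = Add(D, z)
n = 137 (n = Add(8, Mul(-1, Add(Mul(24, -6), 15))) = Add(8, Mul(-1, Add(-144, 15))) = Add(8, Mul(-1, -129)) = Add(8, 129) = 137)
Function('L')(Y, N) = Pow(N, 2)
y = -56307 (y = Mul(-3, Pow(137, 2)) = Mul(-3, 18769) = -56307)
Function('c')(t, f) = Add(1044, f) (Function('c')(t, f) = Add(1070, Add(-26, f)) = Add(1044, f))
J = Rational(-72348633, 1984) (J = Mul(9, Mul(8038737, Pow(Add(1044, -3028), -1))) = Mul(9, Mul(8038737, Pow(-1984, -1))) = Mul(9, Mul(8038737, Rational(-1, 1984))) = Mul(9, Rational(-8038737, 1984)) = Rational(-72348633, 1984) ≈ -36466.)
Mul(J, Pow(y, -1)) = Mul(Rational(-72348633, 1984), Pow(-56307, -1)) = Mul(Rational(-72348633, 1984), Rational(-1, 56307)) = Rational(24116211, 37237696)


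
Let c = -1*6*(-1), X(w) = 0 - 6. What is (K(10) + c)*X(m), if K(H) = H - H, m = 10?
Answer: -36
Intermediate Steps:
K(H) = 0
X(w) = -6
c = 6 (c = -6*(-1) = 6)
(K(10) + c)*X(m) = (0 + 6)*(-6) = 6*(-6) = -36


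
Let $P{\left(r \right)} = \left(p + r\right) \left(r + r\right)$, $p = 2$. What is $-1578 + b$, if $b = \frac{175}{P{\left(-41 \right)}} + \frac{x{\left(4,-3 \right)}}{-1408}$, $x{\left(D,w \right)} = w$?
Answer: $- \frac{3552568579}{2251392} \approx -1577.9$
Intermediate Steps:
$P{\left(r \right)} = 2 r \left(2 + r\right)$ ($P{\left(r \right)} = \left(2 + r\right) \left(r + r\right) = \left(2 + r\right) 2 r = 2 r \left(2 + r\right)$)
$b = \frac{127997}{2251392}$ ($b = \frac{175}{2 \left(-41\right) \left(2 - 41\right)} - \frac{3}{-1408} = \frac{175}{2 \left(-41\right) \left(-39\right)} - - \frac{3}{1408} = \frac{175}{3198} + \frac{3}{1408} = \frac{127997}{2251392} \approx 0.056852$)
$-1578 + b = -1578 + \frac{127997}{2251392} = - \frac{3552568579}{2251392}$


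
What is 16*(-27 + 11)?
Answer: -256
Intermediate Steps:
16*(-27 + 11) = 16*(-16) = -256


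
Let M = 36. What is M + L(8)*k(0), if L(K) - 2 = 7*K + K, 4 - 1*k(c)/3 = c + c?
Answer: 828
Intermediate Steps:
k(c) = 12 - 6*c (k(c) = 12 - 3*(c + c) = 12 - 6*c)
L(K) = 2 + 8*K (L(K) = 2 + (7*K + K) = 2 + 8*K)
M + L(8)*k(0) = 36 + (2 + 8*8)*(12 - 6*0) = 36 + (2 + 64)*(12 + 0) = 36 + 66*12 = 36 + 792 = 828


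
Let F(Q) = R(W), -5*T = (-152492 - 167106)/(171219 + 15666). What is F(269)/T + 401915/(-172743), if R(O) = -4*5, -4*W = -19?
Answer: -1678379392835/27604158657 ≈ -60.802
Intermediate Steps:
W = 19/4 (W = -¼*(-19) = 19/4 ≈ 4.7500)
R(O) = -20
T = 319598/934425 (T = -(-152492 - 167106)/(5*(171219 + 15666)) = -(-319598)/(5*186885) = -⅕*(-319598/186885) = 319598/934425 ≈ 0.34203)
F(Q) = -20
F(269)/T + 401915/(-172743) = -20/319598/934425 + 401915/(-172743) = -20*934425/319598 + 401915*(-1/172743) = -9344250/159799 - 401915/172743 = -1678379392835/27604158657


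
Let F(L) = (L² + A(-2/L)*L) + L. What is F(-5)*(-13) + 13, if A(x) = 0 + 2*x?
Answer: -195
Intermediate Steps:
A(x) = 2*x
F(L) = -4 + L + L² (F(L) = (L² + (2*(-2/L))*L) + L = (L² + (-4/L)*L) + L = (L² - 4) + L = (-4 + L²) + L = -4 + L + L²)
F(-5)*(-13) + 13 = (-4 - 5*(1 - 5))*(-13) + 13 = (-4 - 5*(-4))*(-13) + 13 = (-4 + 20)*(-13) + 13 = 16*(-13) + 13 = -208 + 13 = -195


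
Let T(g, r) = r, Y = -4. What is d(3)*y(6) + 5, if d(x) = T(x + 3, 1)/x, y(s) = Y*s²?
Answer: -43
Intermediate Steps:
y(s) = -4*s²
d(x) = 1/x
d(3)*y(6) + 5 = (-4*6²)/3 + 5 = (-4*36)/3 + 5 = (⅓)*(-144) + 5 = -48 + 5 = -43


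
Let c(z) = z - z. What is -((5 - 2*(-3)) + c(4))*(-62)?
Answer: 682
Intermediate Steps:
c(z) = 0
-((5 - 2*(-3)) + c(4))*(-62) = -((5 - 2*(-3)) + 0)*(-62) = -((5 + 6) + 0)*(-62) = -(11 + 0)*(-62) = -1*11*(-62) = -11*(-62) = 682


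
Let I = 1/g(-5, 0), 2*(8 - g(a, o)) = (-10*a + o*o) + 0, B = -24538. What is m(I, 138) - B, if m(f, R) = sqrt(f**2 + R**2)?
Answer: 24538 + sqrt(5503717)/17 ≈ 24676.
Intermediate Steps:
g(a, o) = 8 + 5*a - o**2/2 (g(a, o) = 8 - ((-10*a + o*o) + 0)/2 = 8 - ((-10*a + o**2) + 0)/2 = 8 - ((o**2 - 10*a) + 0)/2 = 8 - (o**2 - 10*a)/2 = 8 + (5*a - o**2/2) = 8 + 5*a - o**2/2)
I = -1/17 (I = 1/(8 + 5*(-5) - 1/2*0**2) = 1/(8 - 25 - 1/2*0) = 1/(8 - 25 + 0) = 1/(-17) = -1/17 ≈ -0.058824)
m(f, R) = sqrt(R**2 + f**2)
m(I, 138) - B = sqrt(138**2 + (-1/17)**2) - 1*(-24538) = sqrt(19044 + 1/289) + 24538 = sqrt(5503717/289) + 24538 = sqrt(5503717)/17 + 24538 = 24538 + sqrt(5503717)/17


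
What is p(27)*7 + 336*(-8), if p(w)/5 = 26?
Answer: -1778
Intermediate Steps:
p(w) = 130 (p(w) = 5*26 = 130)
p(27)*7 + 336*(-8) = 130*7 + 336*(-8) = 910 - 2688 = -1778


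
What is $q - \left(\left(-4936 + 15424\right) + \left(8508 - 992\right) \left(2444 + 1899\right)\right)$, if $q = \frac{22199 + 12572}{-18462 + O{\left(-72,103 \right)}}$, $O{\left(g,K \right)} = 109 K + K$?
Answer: $- \frac{232877493603}{7132} \approx -3.2652 \cdot 10^{7}$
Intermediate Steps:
$O{\left(g,K \right)} = 110 K$
$q = - \frac{34771}{7132}$ ($q = \frac{22199 + 12572}{-18462 + 110 \cdot 103} = \frac{34771}{-18462 + 11330} = \frac{34771}{-7132} = 34771 \left(- \frac{1}{7132}\right) = - \frac{34771}{7132} \approx -4.8754$)
$q - \left(\left(-4936 + 15424\right) + \left(8508 - 992\right) \left(2444 + 1899\right)\right) = - \frac{34771}{7132} - \left(\left(-4936 + 15424\right) + \left(8508 - 992\right) \left(2444 + 1899\right)\right) = - \frac{34771}{7132} - \left(10488 + 7516 \cdot 4343\right) = - \frac{34771}{7132} - \left(10488 + 32641988\right) = - \frac{34771}{7132} - 32652476 = - \frac{232877493603}{7132}$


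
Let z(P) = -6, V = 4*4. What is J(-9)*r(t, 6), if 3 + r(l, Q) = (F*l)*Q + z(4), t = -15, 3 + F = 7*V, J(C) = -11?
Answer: 108009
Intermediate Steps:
V = 16
F = 109 (F = -3 + 7*16 = -3 + 112 = 109)
r(l, Q) = -9 + 109*Q*l (r(l, Q) = -3 + ((109*l)*Q - 6) = -3 + (109*Q*l - 6) = -3 + (-6 + 109*Q*l) = -9 + 109*Q*l)
J(-9)*r(t, 6) = -11*(-9 + 109*6*(-15)) = -11*(-9 - 9810) = -11*(-9819) = 108009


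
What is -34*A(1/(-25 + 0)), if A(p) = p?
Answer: 34/25 ≈ 1.3600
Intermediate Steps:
-34*A(1/(-25 + 0)) = -34/(-25 + 0) = -34/(-25) = -34*(-1/25) = 34/25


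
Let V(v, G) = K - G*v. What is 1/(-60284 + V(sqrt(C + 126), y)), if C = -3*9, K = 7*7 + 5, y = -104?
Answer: -30115/1813291058 - 78*sqrt(11)/906645529 ≈ -1.6893e-5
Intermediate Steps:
K = 54 (K = 49 + 5 = 54)
C = -27
V(v, G) = 54 - G*v
1/(-60284 + V(sqrt(C + 126), y)) = 1/(-60284 + (54 - 1*(-104)*sqrt(-27 + 126))) = 1/(-60284 + (54 - 1*(-104)*sqrt(99))) = 1/(-60284 + (54 - 1*(-104)*3*sqrt(11))) = 1/(-60284 + (54 + 312*sqrt(11))) = 1/(-60230 + 312*sqrt(11))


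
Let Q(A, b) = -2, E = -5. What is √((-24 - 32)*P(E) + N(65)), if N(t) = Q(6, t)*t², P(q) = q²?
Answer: 5*I*√394 ≈ 99.247*I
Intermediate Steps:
N(t) = -2*t²
√((-24 - 32)*P(E) + N(65)) = √((-24 - 32)*(-5)² - 2*65²) = √(-56*25 - 2*4225) = √(-1400 - 8450) = √(-9850) = 5*I*√394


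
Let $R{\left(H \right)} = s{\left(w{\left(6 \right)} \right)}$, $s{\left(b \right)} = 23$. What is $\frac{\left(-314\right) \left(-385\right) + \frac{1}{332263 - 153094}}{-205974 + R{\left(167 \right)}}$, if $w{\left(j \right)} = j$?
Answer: $- \frac{21659740411}{36900034719} \approx -0.58698$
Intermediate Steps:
$R{\left(H \right)} = 23$
$\frac{\left(-314\right) \left(-385\right) + \frac{1}{332263 - 153094}}{-205974 + R{\left(167 \right)}} = \frac{\left(-314\right) \left(-385\right) + \frac{1}{332263 - 153094}}{-205974 + 23} = \frac{120890 + \frac{1}{179169}}{-205951} = \left(120890 + \frac{1}{179169}\right) \left(- \frac{1}{205951}\right) = \frac{21659740411}{179169} \left(- \frac{1}{205951}\right) = - \frac{21659740411}{36900034719}$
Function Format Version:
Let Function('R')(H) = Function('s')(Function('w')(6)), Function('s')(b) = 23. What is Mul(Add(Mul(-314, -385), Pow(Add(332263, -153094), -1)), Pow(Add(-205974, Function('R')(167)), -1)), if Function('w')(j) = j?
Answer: Rational(-21659740411, 36900034719) ≈ -0.58698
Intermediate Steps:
Function('R')(H) = 23
Mul(Add(Mul(-314, -385), Pow(Add(332263, -153094), -1)), Pow(Add(-205974, Function('R')(167)), -1)) = Mul(Add(Mul(-314, -385), Pow(Add(332263, -153094), -1)), Pow(Add(-205974, 23), -1)) = Mul(Add(120890, Pow(179169, -1)), Pow(-205951, -1)) = Mul(Add(120890, Rational(1, 179169)), Rational(-1, 205951)) = Mul(Rational(21659740411, 179169), Rational(-1, 205951)) = Rational(-21659740411, 36900034719)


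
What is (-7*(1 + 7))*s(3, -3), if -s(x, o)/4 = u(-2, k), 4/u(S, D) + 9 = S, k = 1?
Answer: -896/11 ≈ -81.455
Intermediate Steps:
u(S, D) = 4/(-9 + S)
s(x, o) = 16/11 (s(x, o) = -16/(-9 - 2) = -16/(-11) = -16*(-1)/11 = -4*(-4/11) = 16/11)
(-7*(1 + 7))*s(3, -3) = -7*(1 + 7)*(16/11) = -7*8*(16/11) = -56*16/11 = -896/11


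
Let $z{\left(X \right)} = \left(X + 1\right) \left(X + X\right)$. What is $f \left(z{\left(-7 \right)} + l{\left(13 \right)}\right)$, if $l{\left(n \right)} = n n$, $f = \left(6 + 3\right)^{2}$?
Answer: $20493$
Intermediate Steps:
$f = 81$ ($f = 9^{2} = 81$)
$z{\left(X \right)} = 2 X \left(1 + X\right)$ ($z{\left(X \right)} = \left(1 + X\right) 2 X = 2 X \left(1 + X\right)$)
$l{\left(n \right)} = n^{2}$
$f \left(z{\left(-7 \right)} + l{\left(13 \right)}\right) = 81 \left(2 \left(-7\right) \left(1 - 7\right) + 13^{2}\right) = 81 \left(2 \left(-7\right) \left(-6\right) + 169\right) = 81 \left(84 + 169\right) = 81 \cdot 253 = 20493$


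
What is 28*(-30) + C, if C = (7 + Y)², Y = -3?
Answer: -824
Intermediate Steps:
C = 16 (C = (7 - 3)² = 4² = 16)
28*(-30) + C = 28*(-30) + 16 = -840 + 16 = -824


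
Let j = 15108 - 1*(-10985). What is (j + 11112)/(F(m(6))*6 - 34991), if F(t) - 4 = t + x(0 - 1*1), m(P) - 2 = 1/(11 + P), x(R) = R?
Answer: -632485/594331 ≈ -1.0642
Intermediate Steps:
m(P) = 2 + 1/(11 + P)
j = 26093 (j = 15108 + 10985 = 26093)
F(t) = 3 + t (F(t) = 4 + (t + (0 - 1*1)) = 4 + (t + (0 - 1)) = 4 + (t - 1) = 4 + (-1 + t) = 3 + t)
(j + 11112)/(F(m(6))*6 - 34991) = (26093 + 11112)/((3 + (23 + 2*6)/(11 + 6))*6 - 34991) = 37205/((3 + (23 + 12)/17)*6 - 34991) = 37205/((3 + (1/17)*35)*6 - 34991) = 37205/((3 + 35/17)*6 - 34991) = 37205/((86/17)*6 - 34991) = 37205/(516/17 - 34991) = 37205/(-594331/17) = 37205*(-17/594331) = -632485/594331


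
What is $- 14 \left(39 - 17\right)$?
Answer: $-308$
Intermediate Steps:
$- 14 \left(39 - 17\right) = \left(-14\right) 22 = -308$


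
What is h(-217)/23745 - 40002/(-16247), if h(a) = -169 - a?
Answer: 316875782/128595005 ≈ 2.4641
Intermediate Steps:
h(-217)/23745 - 40002/(-16247) = (-169 - 1*(-217))/23745 - 40002/(-16247) = (-169 + 217)*(1/23745) - 40002*(-1/16247) = 48*(1/23745) + 40002/16247 = 16/7915 + 40002/16247 = 316875782/128595005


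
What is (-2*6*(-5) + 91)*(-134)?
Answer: -20234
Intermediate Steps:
(-2*6*(-5) + 91)*(-134) = (-12*(-5) + 91)*(-134) = (60 + 91)*(-134) = 151*(-134) = -20234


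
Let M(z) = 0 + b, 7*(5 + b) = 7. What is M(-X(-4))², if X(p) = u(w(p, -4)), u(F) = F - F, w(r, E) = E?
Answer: 16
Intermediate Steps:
b = -4 (b = -5 + (⅐)*7 = -5 + 1 = -4)
u(F) = 0
X(p) = 0
M(z) = -4 (M(z) = 0 - 4 = -4)
M(-X(-4))² = (-4)² = 16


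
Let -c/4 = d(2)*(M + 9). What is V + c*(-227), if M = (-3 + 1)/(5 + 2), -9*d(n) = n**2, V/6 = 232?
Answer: -133856/63 ≈ -2124.7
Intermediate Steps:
V = 1392 (V = 6*232 = 1392)
d(n) = -n**2/9
M = -2/7 ≈ -0.28571
c = 976/63 (c = -4*(-1/9*2**2)*(-2/7 + 9) = -4*(-1/9*4)*61/7 = -(-16)*61/(9*7) = -4*(-244/63) = 976/63 ≈ 15.492)
V + c*(-227) = 1392 + (976/63)*(-227) = 1392 - 221552/63 = -133856/63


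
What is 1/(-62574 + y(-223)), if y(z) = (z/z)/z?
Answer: -223/13954003 ≈ -1.5981e-5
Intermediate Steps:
y(z) = 1/z
1/(-62574 + y(-223)) = 1/(-62574 + 1/(-223)) = 1/(-62574 - 1/223) = 1/(-13954003/223) = -223/13954003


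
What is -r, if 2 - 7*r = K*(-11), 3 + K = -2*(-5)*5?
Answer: -519/7 ≈ -74.143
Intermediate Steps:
K = 47 (K = -3 - 2*(-5)*5 = -3 + 10*5 = -3 + 50 = 47)
r = 519/7 (r = 2/7 - 47*(-11)/7 = 2/7 - ⅐*(-517) = 2/7 + 517/7 = 519/7 ≈ 74.143)
-r = -1*519/7 = -519/7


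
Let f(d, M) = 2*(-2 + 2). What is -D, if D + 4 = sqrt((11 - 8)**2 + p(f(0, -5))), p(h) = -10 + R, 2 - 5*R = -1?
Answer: 4 - I*sqrt(10)/5 ≈ 4.0 - 0.63246*I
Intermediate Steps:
R = 3/5 (R = 2/5 - 1/5*(-1) = 2/5 + 1/5 = 3/5 ≈ 0.60000)
f(d, M) = 0 (f(d, M) = 2*0 = 0)
p(h) = -47/5 (p(h) = -10 + 3/5 = -47/5)
D = -4 + I*sqrt(10)/5 (D = -4 + sqrt((11 - 8)**2 - 47/5) = -4 + sqrt(3**2 - 47/5) = -4 + sqrt(9 - 47/5) = -4 + sqrt(-2/5) = -4 + I*sqrt(10)/5 ≈ -4.0 + 0.63246*I)
-D = -(-4 + I*sqrt(10)/5) = 4 - I*sqrt(10)/5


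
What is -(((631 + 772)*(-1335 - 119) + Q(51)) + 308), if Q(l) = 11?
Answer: 2039643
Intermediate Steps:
-(((631 + 772)*(-1335 - 119) + Q(51)) + 308) = -(((631 + 772)*(-1335 - 119) + 11) + 308) = -((1403*(-1454) + 11) + 308) = -((-2039962 + 11) + 308) = -(-2039951 + 308) = -1*(-2039643) = 2039643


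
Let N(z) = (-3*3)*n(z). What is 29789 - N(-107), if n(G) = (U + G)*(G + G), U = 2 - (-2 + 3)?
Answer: 233945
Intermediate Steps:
U = 1 (U = 2 - 1*1 = 2 - 1 = 1)
n(G) = 2*G*(1 + G) (n(G) = (1 + G)*(G + G) = (1 + G)*(2*G) = 2*G*(1 + G))
N(z) = -18*z*(1 + z) (N(z) = (-3*3)*(2*z*(1 + z)) = -18*z*(1 + z))
29789 - N(-107) = 29789 - (-18)*(-107)*(1 - 107) = 29789 - (-18)*(-107)*(-106) = 29789 - 1*(-204156) = 29789 + 204156 = 233945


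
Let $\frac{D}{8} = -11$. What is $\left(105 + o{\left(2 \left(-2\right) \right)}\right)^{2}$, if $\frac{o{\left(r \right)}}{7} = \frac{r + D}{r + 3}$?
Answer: $561001$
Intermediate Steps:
$D = -88$ ($D = 8 \left(-11\right) = -88$)
$o{\left(r \right)} = \frac{7 \left(-88 + r\right)}{3 + r}$ ($o{\left(r \right)} = 7 \frac{r - 88}{r + 3} = 7 \frac{-88 + r}{3 + r} = \frac{7 \left(-88 + r\right)}{3 + r}$)
$\left(105 + o{\left(2 \left(-2\right) \right)}\right)^{2} = \left(105 + \frac{7 \left(-88 + 2 \left(-2\right)\right)}{3 + 2 \left(-2\right)}\right)^{2} = \left(105 + \frac{7 \left(-88 - 4\right)}{3 - 4}\right)^{2} = \left(105 + 7 \frac{1}{-1} \left(-92\right)\right)^{2} = \left(105 + 7 \left(-1\right) \left(-92\right)\right)^{2} = \left(105 + 644\right)^{2} = 749^{2} = 561001$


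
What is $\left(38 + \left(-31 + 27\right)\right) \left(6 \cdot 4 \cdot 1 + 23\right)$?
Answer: $1598$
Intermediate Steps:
$\left(38 + \left(-31 + 27\right)\right) \left(6 \cdot 4 \cdot 1 + 23\right) = \left(38 - 4\right) \left(24 \cdot 1 + 23\right) = 34 \left(24 + 23\right) = 34 \cdot 47 = 1598$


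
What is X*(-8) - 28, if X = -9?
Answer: 44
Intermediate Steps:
X*(-8) - 28 = -9*(-8) - 28 = 72 - 28 = 44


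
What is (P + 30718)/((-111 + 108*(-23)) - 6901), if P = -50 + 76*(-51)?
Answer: -3349/1187 ≈ -2.8214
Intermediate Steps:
P = -3926 (P = -50 - 3876 = -3926)
(P + 30718)/((-111 + 108*(-23)) - 6901) = (-3926 + 30718)/((-111 + 108*(-23)) - 6901) = 26792/((-111 - 2484) - 6901) = 26792/(-2595 - 6901) = 26792/(-9496) = 26792*(-1/9496) = -3349/1187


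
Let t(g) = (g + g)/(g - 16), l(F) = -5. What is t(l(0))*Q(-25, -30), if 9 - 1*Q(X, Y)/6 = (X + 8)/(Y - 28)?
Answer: 5050/203 ≈ 24.877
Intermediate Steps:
Q(X, Y) = 54 - 6*(8 + X)/(-28 + Y) (Q(X, Y) = 54 - 6*(X + 8)/(Y - 28) = 54 - 6*(8 + X)/(-28 + Y))
t(g) = 2*g/(-16 + g) (t(g) = (2*g)/(-16 + g) = 2*g/(-16 + g))
t(l(0))*Q(-25, -30) = (2*(-5)/(-16 - 5))*(6*(-260 - 1*(-25) + 9*(-30))/(-28 - 30)) = (2*(-5)/(-21))*(6*(-260 + 25 - 270)/(-58)) = (2*(-5)*(-1/21))*(6*(-1/58)*(-505)) = (10/21)*(1515/29) = 5050/203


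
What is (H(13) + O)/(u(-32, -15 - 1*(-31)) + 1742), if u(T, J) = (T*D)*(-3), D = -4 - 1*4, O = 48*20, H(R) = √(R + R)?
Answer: 480/487 + √26/974 ≈ 0.99086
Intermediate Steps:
H(R) = √2*√R (H(R) = √(2*R) = √2*√R)
O = 960
D = -8 (D = -4 - 4 = -8)
u(T, J) = 24*T (u(T, J) = (T*(-8))*(-3) = -8*T*(-3) = 24*T)
(H(13) + O)/(u(-32, -15 - 1*(-31)) + 1742) = (√2*√13 + 960)/(24*(-32) + 1742) = (√26 + 960)/(-768 + 1742) = (960 + √26)/974 = (960 + √26)*(1/974) = 480/487 + √26/974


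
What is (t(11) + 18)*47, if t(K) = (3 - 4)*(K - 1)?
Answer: 376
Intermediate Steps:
t(K) = 1 - K (t(K) = -(-1 + K) = 1 - K)
(t(11) + 18)*47 = ((1 - 1*11) + 18)*47 = ((1 - 11) + 18)*47 = (-10 + 18)*47 = 8*47 = 376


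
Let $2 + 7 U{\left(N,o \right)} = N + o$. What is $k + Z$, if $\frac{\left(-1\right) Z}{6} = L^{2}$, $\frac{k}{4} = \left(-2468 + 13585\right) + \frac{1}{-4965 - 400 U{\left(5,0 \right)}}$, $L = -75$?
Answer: $\frac{385365662}{35955} \approx 10718.0$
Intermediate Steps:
$U{\left(N,o \right)} = - \frac{2}{7} + \frac{N}{7} + \frac{o}{7}$ ($U{\left(N,o \right)} = - \frac{2}{7} + \frac{N + o}{7} = - \frac{2}{7} + \left(\frac{N}{7} + \frac{o}{7}\right) = - \frac{2}{7} + \frac{N}{7} + \frac{o}{7}$)
$k = \frac{1598846912}{35955}$ ($k = 4 \left(\left(-2468 + 13585\right) + \frac{1}{-4965 - 400 \left(- \frac{2}{7} + \frac{1}{7} \cdot 5 + \frac{1}{7} \cdot 0\right)}\right) = 4 \left(11117 + \frac{1}{-4965 - 400 \left(- \frac{2}{7} + \frac{5}{7} + 0\right)}\right) = 4 \left(11117 + \frac{1}{-4965 - \frac{1200}{7}}\right) = 4 \left(11117 + \frac{1}{- \frac{35955}{7}}\right) = 4 \left(11117 - \frac{7}{35955}\right) = 4 \cdot \frac{399711728}{35955} = \frac{1598846912}{35955} \approx 44468.0$)
$Z = -33750$ ($Z = - 6 \left(-75\right)^{2} = \left(-6\right) 5625 = -33750$)
$k + Z = \frac{1598846912}{35955} - 33750 = \frac{385365662}{35955}$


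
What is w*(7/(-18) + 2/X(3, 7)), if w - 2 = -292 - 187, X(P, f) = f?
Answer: 689/14 ≈ 49.214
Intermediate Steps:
w = -477 (w = 2 + (-292 - 187) = 2 - 479 = -477)
w*(7/(-18) + 2/X(3, 7)) = -477*(7/(-18) + 2/7) = -477*(7*(-1/18) + 2*(⅐)) = -477*(-7/18 + 2/7) = -477*(-13/126) = 689/14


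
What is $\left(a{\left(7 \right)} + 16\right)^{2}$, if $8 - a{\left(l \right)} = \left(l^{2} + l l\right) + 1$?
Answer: $5625$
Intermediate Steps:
$a{\left(l \right)} = 7 - 2 l^{2}$ ($a{\left(l \right)} = 8 - \left(\left(l^{2} + l l\right) + 1\right) = 8 - \left(\left(l^{2} + l^{2}\right) + 1\right) = 8 - \left(2 l^{2} + 1\right) = 8 - \left(1 + 2 l^{2}\right) = 7 - 2 l^{2}$)
$\left(a{\left(7 \right)} + 16\right)^{2} = \left(\left(7 - 2 \cdot 7^{2}\right) + 16\right)^{2} = \left(\left(7 - 98\right) + 16\right)^{2} = \left(-91 + 16\right)^{2} = \left(-75\right)^{2} = 5625$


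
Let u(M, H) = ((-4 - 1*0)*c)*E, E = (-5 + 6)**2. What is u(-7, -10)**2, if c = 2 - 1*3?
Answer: 16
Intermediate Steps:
E = 1 (E = 1**2 = 1)
c = -1 (c = 2 - 3 = -1)
u(M, H) = 4 (u(M, H) = ((-4 - 1*0)*(-1))*1 = ((-4 + 0)*(-1))*1 = -4*(-1)*1 = 4*1 = 4)
u(-7, -10)**2 = 4**2 = 16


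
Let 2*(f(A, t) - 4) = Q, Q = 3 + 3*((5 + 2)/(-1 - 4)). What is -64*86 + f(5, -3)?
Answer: -27503/5 ≈ -5500.6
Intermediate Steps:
Q = -6/5 (Q = 3 + 3*(7/(-5)) = 3 + 3*(7*(-1/5)) = 3 + 3*(-7/5) = 3 - 21/5 = -6/5 ≈ -1.2000)
f(A, t) = 17/5 (f(A, t) = 4 + (1/2)*(-6/5) = 4 - 3/5 = 17/5)
-64*86 + f(5, -3) = -64*86 + 17/5 = -5504 + 17/5 = -27503/5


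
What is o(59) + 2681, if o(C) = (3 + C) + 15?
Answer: 2758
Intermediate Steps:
o(C) = 18 + C
o(59) + 2681 = (18 + 59) + 2681 = 77 + 2681 = 2758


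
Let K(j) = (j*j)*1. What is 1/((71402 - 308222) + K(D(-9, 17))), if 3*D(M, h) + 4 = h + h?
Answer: -1/236720 ≈ -4.2244e-6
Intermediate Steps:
D(M, h) = -4/3 + 2*h/3 (D(M, h) = -4/3 + (h + h)/3 = -4/3 + (2*h)/3 = -4/3 + 2*h/3)
K(j) = j² (K(j) = j²*1 = j²)
1/((71402 - 308222) + K(D(-9, 17))) = 1/((71402 - 308222) + (-4/3 + (⅔)*17)²) = 1/(-236820 + (-4/3 + 34/3)²) = 1/(-236820 + 10²) = 1/(-236820 + 100) = 1/(-236720) = -1/236720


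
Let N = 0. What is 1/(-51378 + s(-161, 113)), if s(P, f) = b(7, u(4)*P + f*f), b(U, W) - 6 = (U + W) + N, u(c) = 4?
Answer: -1/39240 ≈ -2.5484e-5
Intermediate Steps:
b(U, W) = 6 + U + W (b(U, W) = 6 + ((U + W) + 0) = 6 + (U + W) = 6 + U + W)
s(P, f) = 13 + f**2 + 4*P (s(P, f) = 6 + 7 + (4*P + f*f) = 6 + 7 + (4*P + f**2) = 6 + 7 + (f**2 + 4*P) = 13 + f**2 + 4*P)
1/(-51378 + s(-161, 113)) = 1/(-51378 + (13 + 113**2 + 4*(-161))) = 1/(-51378 + (13 + 12769 - 644)) = 1/(-51378 + 12138) = 1/(-39240) = -1/39240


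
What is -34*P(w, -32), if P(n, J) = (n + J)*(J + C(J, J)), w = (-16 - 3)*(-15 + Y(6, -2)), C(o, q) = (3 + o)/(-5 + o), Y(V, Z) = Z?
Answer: 11427570/37 ≈ 3.0885e+5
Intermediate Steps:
C(o, q) = (3 + o)/(-5 + o)
w = 323 (w = (-16 - 3)*(-15 - 2) = -19*(-17) = 323)
P(n, J) = (J + n)*(J + (3 + J)/(-5 + J)) (P(n, J) = (n + J)*(J + (3 + J)/(-5 + J)) = (J + n)*(J + (3 + J)/(-5 + J)))
-34*P(w, -32) = -34*(-32*(3 - 32) + 323*(3 - 32) - 32*(-5 - 32)*(-32 + 323))/(-5 - 32) = -34*(-32*(-29) + 323*(-29) - 32*(-37)*291)/(-37) = -(-34)*(928 - 9367 + 344544)/37 = -(-34)*336105/37 = -34*(-336105/37) = 11427570/37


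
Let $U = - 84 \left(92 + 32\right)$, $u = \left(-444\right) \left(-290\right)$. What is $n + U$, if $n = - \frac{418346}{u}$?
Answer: $- \frac{670791253}{64380} \approx -10419.0$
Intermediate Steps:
$u = 128760$
$n = - \frac{209173}{64380}$ ($n = - \frac{418346}{128760} = \left(-418346\right) \frac{1}{128760} = - \frac{209173}{64380} \approx -3.249$)
$U = -10416$ ($U = \left(-84\right) 124 = -10416$)
$n + U = - \frac{209173}{64380} - 10416 = - \frac{670791253}{64380}$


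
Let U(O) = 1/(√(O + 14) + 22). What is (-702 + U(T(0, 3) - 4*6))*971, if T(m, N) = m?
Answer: 971*(-702*√10 + 15443*I)/(√10 - 22*I) ≈ -6.816e+5 - 6.2158*I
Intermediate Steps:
U(O) = 1/(22 + √(14 + O)) (U(O) = 1/(√(14 + O) + 22) = 1/(22 + √(14 + O)))
(-702 + U(T(0, 3) - 4*6))*971 = (-702 + 1/(22 + √(14 + (0 - 4*6))))*971 = (-702 + 1/(22 + √(14 + (0 - 24))))*971 = (-702 + 1/(22 + √(14 - 24)))*971 = (-702 + 1/(22 + √(-10)))*971 = (-702 + 1/(22 + I*√10))*971 = -681642 + 971/(22 + I*√10)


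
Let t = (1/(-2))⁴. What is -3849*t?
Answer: -3849/16 ≈ -240.56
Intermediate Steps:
t = 1/16 (t = (1*(-½))⁴ = (-½)⁴ = 1/16 ≈ 0.062500)
-3849*t = -3849*1/16 = -3849/16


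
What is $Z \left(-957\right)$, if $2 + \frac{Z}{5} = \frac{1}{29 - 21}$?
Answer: $\frac{71775}{8} \approx 8971.9$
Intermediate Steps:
$Z = - \frac{75}{8}$ ($Z = -10 + \frac{5}{29 - 21} = -10 + \frac{5}{8} = - \frac{75}{8} \approx -9.375$)
$Z \left(-957\right) = \left(- \frac{75}{8}\right) \left(-957\right) = \frac{71775}{8}$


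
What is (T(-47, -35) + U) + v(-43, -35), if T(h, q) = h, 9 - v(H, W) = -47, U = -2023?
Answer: -2014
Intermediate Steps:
v(H, W) = 56 (v(H, W) = 9 - 1*(-47) = 9 + 47 = 56)
(T(-47, -35) + U) + v(-43, -35) = (-47 - 2023) + 56 = -2070 + 56 = -2014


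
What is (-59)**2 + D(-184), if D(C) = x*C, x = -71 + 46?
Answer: 8081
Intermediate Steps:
x = -25
D(C) = -25*C
(-59)**2 + D(-184) = (-59)**2 - 25*(-184) = 3481 + 4600 = 8081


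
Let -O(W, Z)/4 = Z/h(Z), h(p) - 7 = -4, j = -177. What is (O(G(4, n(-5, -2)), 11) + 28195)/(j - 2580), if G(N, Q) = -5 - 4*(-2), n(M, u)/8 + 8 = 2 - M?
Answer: -84541/8271 ≈ -10.221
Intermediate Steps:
n(M, u) = -48 - 8*M (n(M, u) = -64 + 8*(2 - M) = -64 + (16 - 8*M) = -48 - 8*M)
h(p) = 3 (h(p) = 7 - 4 = 3)
G(N, Q) = 3 (G(N, Q) = -5 + 8 = 3)
O(W, Z) = -4*Z/3
(O(G(4, n(-5, -2)), 11) + 28195)/(j - 2580) = (-4/3*11 + 28195)/(-177 - 2580) = (-44/3 + 28195)/(-2757) = (84541/3)*(-1/2757) = -84541/8271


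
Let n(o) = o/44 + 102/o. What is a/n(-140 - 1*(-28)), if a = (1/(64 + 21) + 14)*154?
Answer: -112983024/180965 ≈ -624.34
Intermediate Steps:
n(o) = 102/o + o/44 (n(o) = o*(1/44) + 102/o = o/44 + 102/o = 102/o + o/44)
a = 183414/85 (a = (1/85 + 14)*154 = (1191/85)*154 = 183414/85 ≈ 2157.8)
a/n(-140 - 1*(-28)) = 183414/(85*(102/(-140 - 1*(-28)) + (-140 - 1*(-28))/44)) = 183414/(85*(102/(-140 + 28) + (-140 + 28)/44)) = 183414/(85*(102/(-112) + (1/44)*(-112))) = 183414/(85*(102*(-1/112) - 28/11)) = 183414/(85*(-51/56 - 28/11)) = 183414/(85*(-2129/616)) = (183414/85)*(-616/2129) = -112983024/180965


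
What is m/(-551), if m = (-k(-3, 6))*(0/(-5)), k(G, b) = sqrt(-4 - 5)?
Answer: 0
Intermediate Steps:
k(G, b) = 3*I (k(G, b) = sqrt(-9) = 3*I)
m = 0 (m = (-3*I)*(0/(-5)) = (-3*I)*(0*(-1/5)) = -3*I*0 = 0)
m/(-551) = 0/(-551) = 0*(-1/551) = 0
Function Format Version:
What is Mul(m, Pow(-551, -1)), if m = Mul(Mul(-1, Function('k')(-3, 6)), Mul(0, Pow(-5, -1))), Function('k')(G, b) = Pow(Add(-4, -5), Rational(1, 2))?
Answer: 0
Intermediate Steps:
Function('k')(G, b) = Mul(3, I) (Function('k')(G, b) = Pow(-9, Rational(1, 2)) = Mul(3, I))
m = 0 (m = Mul(Mul(-1, Mul(3, I)), Mul(0, Pow(-5, -1))) = Mul(Mul(-3, I), Mul(0, Rational(-1, 5))) = Mul(Mul(-3, I), 0) = 0)
Mul(m, Pow(-551, -1)) = Mul(0, Pow(-551, -1)) = Mul(0, Rational(-1, 551)) = 0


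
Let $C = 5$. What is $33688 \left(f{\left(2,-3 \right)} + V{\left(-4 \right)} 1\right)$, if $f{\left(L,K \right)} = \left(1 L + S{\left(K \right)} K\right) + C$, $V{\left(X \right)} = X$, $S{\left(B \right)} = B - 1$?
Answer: $505320$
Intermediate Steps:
$S{\left(B \right)} = -1 + B$
$f{\left(L,K \right)} = 5 + L + K \left(-1 + K\right)$ ($f{\left(L,K \right)} = \left(1 L + \left(-1 + K\right) K\right) + 5 = \left(L + K \left(-1 + K\right)\right) + 5 = 5 + L + K \left(-1 + K\right)$)
$33688 \left(f{\left(2,-3 \right)} + V{\left(-4 \right)} 1\right) = 33688 \left(\left(5 + 2 - 3 \left(-1 - 3\right)\right) - 4\right) = 33688 \left(\left(5 + 2 - -12\right) - 4\right) = 33688 \left(\left(5 + 2 + 12\right) - 4\right) = 33688 \left(19 - 4\right) = 33688 \cdot 15 = 505320$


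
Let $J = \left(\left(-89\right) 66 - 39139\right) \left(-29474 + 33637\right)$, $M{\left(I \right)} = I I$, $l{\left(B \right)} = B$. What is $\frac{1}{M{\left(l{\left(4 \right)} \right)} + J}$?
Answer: $- \frac{1}{187389103} \approx -5.3365 \cdot 10^{-9}$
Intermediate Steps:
$M{\left(I \right)} = I^{2}$
$J = -187389119$ ($J = \left(-5874 - 39139\right) 4163 = \left(-45013\right) 4163 = -187389119$)
$\frac{1}{M{\left(l{\left(4 \right)} \right)} + J} = \frac{1}{4^{2} - 187389119} = \frac{1}{16 - 187389119} = \frac{1}{-187389103} = - \frac{1}{187389103}$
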